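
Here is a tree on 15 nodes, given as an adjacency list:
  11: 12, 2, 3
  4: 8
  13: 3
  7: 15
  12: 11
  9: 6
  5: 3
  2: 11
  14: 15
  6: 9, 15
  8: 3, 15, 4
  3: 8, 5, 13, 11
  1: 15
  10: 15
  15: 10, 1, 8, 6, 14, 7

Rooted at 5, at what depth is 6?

4

5 → 3 → 8 → 15 → 6 — 4 edges.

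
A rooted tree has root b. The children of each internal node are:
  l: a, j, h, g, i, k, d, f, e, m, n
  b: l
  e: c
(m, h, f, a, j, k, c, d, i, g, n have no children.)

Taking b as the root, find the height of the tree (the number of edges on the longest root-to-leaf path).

3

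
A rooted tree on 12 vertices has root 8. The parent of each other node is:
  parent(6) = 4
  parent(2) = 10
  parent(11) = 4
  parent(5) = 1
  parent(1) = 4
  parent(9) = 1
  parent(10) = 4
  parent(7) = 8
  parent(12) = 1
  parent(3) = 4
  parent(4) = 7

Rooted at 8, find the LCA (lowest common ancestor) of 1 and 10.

4

Path 1→root: 1 4 7 8; path 10→root: 10 4 7 8.
First common node: 4.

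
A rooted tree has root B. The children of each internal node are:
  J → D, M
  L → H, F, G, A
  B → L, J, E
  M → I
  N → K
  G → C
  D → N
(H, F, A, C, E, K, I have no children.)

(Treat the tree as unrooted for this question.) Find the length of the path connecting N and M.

N - D - J - M: 3 edges.

3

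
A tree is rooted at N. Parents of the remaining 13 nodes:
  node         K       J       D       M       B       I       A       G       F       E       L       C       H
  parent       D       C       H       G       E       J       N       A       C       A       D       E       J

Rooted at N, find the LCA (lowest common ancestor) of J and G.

A

J's ancestor chain is J, C, E, A, N and G's is G, A, N; they first meet at A.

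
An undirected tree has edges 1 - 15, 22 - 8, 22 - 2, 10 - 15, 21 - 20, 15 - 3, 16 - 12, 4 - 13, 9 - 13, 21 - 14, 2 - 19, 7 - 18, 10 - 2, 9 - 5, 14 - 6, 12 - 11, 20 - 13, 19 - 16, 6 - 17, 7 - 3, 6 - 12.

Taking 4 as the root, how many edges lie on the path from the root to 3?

Path from 4 to 3: 4 → 13 → 20 → 21 → 14 → 6 → 12 → 16 → 19 → 2 → 10 → 15 → 3, which has 12 edges.

12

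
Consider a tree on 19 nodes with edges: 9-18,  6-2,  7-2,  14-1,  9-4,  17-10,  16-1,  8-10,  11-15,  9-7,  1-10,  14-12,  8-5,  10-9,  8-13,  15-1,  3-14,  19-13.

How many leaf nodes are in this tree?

The leaves are 3, 4, 5, 6, 11, 12, 16, 17, 18, 19.
That is 10 leaves.

10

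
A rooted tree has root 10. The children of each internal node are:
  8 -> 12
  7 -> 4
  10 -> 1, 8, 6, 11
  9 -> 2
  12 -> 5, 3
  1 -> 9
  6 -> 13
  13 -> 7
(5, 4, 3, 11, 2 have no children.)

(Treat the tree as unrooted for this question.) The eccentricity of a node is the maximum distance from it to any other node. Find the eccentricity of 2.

The node farthest from 2 is 4, via 2-9-1-10-6-13-7-4 — 7 edges.

7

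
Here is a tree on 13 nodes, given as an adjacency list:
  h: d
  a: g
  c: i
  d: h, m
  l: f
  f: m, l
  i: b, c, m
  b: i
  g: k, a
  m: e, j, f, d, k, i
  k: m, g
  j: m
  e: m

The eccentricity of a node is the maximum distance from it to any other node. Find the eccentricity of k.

3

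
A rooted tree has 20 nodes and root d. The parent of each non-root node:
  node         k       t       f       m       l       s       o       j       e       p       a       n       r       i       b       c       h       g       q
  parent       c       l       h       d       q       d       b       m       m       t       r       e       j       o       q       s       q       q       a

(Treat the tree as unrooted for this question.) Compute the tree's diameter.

11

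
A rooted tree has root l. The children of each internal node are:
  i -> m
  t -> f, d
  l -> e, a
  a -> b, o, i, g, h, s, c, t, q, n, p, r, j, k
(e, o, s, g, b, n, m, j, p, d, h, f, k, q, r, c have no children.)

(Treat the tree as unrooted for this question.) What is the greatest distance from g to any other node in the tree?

Distances from g peak at 3, attained at d (e, f, m also at distance 3).
g-a-t-d

3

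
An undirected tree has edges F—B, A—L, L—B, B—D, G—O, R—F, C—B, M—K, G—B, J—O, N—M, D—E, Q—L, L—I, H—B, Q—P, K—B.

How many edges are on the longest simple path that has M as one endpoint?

5

Distances from M peak at 5, attained at J (P also at distance 5).
M – K – B – G – O – J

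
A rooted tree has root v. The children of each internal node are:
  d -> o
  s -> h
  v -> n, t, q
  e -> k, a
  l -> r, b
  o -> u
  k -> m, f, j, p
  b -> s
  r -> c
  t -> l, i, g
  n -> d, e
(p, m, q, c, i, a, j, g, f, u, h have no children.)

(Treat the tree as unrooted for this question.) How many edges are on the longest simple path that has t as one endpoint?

A farthest node from t is m (p, j, f, u also at distance 5).
The path t-v-n-e-k-m has 5 edges.

5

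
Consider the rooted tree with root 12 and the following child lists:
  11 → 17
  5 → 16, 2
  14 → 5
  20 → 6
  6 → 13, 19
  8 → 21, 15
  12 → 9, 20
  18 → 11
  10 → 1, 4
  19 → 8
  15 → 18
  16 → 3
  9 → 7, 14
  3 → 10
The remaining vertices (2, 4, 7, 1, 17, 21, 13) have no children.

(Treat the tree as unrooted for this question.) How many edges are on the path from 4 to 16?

The path is 4 – 10 – 3 – 16, which has 3 edges.

3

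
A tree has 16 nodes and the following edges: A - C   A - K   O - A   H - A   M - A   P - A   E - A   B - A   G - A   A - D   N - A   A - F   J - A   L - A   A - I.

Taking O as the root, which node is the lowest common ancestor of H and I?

H's ancestor chain is H, A, O and I's is I, A, O; they first meet at A.

A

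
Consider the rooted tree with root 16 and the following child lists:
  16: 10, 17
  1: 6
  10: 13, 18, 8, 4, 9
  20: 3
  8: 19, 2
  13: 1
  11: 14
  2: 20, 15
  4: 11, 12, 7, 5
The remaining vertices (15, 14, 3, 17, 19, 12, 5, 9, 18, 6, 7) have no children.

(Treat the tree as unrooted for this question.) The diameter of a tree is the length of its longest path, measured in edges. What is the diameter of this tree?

7

A longest path is 3 - 20 - 2 - 8 - 10 - 4 - 11 - 14, with 7 edges.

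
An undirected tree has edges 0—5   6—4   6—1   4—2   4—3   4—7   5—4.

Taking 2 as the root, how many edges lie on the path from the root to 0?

3

Path from 2 to 0: 2 → 4 → 5 → 0, which has 3 edges.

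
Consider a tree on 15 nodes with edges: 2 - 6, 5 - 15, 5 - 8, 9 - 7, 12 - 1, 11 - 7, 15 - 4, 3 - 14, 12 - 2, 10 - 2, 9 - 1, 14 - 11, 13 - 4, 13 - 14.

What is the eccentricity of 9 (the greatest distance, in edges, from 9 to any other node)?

A farthest node from 9 is 8.
The path 9–7–11–14–13–4–15–5–8 has 8 edges.

8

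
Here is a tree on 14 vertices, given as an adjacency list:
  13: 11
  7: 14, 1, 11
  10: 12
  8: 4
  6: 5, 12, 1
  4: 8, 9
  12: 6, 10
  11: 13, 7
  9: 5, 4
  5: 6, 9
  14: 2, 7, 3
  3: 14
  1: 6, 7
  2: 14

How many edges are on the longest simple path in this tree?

A longest path is 8–4–9–5–6–1–7–14–2, with 8 edges.

8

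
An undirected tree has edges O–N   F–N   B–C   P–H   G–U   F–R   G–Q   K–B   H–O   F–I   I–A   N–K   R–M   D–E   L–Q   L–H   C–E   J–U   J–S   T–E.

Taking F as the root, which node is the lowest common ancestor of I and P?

F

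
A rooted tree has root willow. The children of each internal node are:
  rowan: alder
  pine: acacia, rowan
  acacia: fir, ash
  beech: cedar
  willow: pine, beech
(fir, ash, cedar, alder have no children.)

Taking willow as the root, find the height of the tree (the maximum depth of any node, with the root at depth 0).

The longest root-to-leaf path is willow–pine–acacia–fir (3 edges).

3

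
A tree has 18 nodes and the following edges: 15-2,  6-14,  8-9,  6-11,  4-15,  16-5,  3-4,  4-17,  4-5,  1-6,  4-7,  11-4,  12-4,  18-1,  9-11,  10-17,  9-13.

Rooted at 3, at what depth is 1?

3 – 4 – 11 – 6 – 1 — 4 edges.

4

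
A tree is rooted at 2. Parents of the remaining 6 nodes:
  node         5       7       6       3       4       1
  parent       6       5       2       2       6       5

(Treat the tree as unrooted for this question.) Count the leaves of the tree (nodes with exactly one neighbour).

Degree-1 nodes: 1, 3, 4, 7 — 4 of them.

4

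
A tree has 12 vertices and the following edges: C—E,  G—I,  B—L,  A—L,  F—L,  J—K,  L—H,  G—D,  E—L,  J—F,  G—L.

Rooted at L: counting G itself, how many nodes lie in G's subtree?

3

Descendants of G (including itself): G, I, D. That's 3.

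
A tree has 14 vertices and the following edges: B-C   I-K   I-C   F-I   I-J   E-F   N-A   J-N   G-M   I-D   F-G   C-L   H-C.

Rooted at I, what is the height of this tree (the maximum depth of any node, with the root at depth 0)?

3

The longest root-to-leaf path is I – J – N – A (3 edges).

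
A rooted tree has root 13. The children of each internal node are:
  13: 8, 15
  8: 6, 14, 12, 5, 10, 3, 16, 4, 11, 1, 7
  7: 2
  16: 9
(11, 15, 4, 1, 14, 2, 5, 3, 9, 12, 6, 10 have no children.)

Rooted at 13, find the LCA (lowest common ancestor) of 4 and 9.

8

Ancestors of 4 (toward the root): 4, 8, 13.
Ancestors of 9: 9, 16, 8, 13.
The deepest node appearing in both lists is 8.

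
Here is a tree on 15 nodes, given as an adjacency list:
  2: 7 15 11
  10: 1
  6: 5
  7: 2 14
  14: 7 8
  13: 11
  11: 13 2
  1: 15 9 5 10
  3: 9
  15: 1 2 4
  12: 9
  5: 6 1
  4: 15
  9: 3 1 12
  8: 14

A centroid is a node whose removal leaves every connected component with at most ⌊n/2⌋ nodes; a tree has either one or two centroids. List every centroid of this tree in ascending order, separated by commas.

15

Removing 15 splits the tree into components of sizes 7, 6, 1; the largest is 7 ≤ ⌊15/2⌋ = 7.
No neighbour of 15 does as well, so 15 is the unique centroid.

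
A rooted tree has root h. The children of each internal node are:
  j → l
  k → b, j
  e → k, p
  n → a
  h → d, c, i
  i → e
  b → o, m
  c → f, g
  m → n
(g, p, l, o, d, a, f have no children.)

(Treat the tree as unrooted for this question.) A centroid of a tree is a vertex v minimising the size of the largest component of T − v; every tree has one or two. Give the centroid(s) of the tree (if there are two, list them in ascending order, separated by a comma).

e, k

Removing k splits the tree into components of sizes 8, 5, 2; the largest is 8 ≤ ⌊16/2⌋ = 8.
e is adjacent to k and is also a centroid (the largest component after removing it is likewise 8).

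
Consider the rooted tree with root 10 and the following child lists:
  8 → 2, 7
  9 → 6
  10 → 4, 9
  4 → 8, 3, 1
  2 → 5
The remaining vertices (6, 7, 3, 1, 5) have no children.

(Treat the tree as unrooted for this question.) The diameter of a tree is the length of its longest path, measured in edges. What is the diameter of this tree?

6

BFS from 6 reaches 5 last, at distance 6; BFS from 5 confirms no node is farther.
Path: 6–9–10–4–8–2–5.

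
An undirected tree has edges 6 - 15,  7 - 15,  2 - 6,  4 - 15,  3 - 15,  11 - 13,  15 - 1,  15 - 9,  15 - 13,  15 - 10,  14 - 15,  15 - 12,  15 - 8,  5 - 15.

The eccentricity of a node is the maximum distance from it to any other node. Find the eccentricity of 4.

3

The node farthest from 4 is 2 (11 also at distance 3), via 4–15–6–2 — 3 edges.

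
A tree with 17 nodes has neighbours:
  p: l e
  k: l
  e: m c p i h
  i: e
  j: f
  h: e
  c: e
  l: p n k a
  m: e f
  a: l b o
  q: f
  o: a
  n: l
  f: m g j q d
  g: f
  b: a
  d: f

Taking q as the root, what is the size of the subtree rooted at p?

The subtree rooted at p contains: p, l, k, a, n, o, b — 7 nodes.

7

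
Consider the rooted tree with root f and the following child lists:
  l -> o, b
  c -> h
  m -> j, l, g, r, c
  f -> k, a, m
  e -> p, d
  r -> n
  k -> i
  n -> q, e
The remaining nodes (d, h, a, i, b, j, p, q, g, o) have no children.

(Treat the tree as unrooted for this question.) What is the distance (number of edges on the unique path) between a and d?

6

a - f - m - r - n - e - d: 6 edges.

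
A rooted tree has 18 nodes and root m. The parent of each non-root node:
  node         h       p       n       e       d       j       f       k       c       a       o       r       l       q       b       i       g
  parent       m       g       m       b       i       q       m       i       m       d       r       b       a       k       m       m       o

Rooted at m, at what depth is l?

4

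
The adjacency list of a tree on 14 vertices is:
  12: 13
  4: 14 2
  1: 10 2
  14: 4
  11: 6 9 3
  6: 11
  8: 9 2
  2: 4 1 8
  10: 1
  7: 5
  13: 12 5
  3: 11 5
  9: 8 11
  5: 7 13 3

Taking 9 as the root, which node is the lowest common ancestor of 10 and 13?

Path 10→root: 10 1 2 8 9; path 13→root: 13 5 3 11 9.
First common node: 9.

9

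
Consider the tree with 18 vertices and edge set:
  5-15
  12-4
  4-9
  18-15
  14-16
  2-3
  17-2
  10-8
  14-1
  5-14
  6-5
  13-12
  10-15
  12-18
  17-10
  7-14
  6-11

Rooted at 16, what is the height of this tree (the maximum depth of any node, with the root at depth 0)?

A deepest node is 9, reached by 16–14–5–15–18–12–4–9.
That path has 7 edges, so the height is 7.

7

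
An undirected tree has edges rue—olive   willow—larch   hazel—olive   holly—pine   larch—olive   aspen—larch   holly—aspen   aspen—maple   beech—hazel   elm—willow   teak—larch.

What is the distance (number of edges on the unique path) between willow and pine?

The path is willow - larch - aspen - holly - pine, which has 4 edges.

4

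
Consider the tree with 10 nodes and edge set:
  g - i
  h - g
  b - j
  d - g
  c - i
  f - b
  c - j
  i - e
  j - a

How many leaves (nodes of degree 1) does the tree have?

Exactly 5 nodes have a single neighbour: a, d, e, f, h.

5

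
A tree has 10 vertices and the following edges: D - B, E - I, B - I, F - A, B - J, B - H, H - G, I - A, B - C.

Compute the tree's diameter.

5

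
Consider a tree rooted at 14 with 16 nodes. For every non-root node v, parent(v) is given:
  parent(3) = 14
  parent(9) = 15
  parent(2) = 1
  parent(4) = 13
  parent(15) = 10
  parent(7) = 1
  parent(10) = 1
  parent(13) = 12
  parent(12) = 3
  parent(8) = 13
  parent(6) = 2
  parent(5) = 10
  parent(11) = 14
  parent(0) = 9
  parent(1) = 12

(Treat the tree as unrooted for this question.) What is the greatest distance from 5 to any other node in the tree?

The node farthest from 5 is 11, via 5-10-1-12-3-14-11 — 6 edges.

6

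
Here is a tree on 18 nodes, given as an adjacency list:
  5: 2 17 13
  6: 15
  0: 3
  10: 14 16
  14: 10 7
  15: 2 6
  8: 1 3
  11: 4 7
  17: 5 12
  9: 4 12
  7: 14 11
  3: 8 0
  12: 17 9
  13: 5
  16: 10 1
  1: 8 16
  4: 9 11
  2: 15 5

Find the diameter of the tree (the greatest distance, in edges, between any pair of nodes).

16

A longest path is 6 - 15 - 2 - 5 - 17 - 12 - 9 - 4 - 11 - 7 - 14 - 10 - 16 - 1 - 8 - 3 - 0, with 16 edges.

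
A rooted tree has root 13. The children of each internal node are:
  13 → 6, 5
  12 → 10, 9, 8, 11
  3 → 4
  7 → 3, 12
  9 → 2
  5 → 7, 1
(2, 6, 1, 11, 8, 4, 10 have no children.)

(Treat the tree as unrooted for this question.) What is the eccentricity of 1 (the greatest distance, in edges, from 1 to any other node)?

5

Distances from 1 peak at 5, attained at 2.
1–5–7–12–9–2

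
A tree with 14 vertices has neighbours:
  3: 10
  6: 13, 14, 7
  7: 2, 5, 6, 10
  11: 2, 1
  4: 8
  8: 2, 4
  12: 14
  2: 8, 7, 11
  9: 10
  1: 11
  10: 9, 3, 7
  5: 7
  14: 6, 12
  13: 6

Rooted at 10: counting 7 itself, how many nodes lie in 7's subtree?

The subtree rooted at 7 contains: 7, 2, 6, 5, 11, 8, 14, 13, 1, 4, 12 — 11 nodes.

11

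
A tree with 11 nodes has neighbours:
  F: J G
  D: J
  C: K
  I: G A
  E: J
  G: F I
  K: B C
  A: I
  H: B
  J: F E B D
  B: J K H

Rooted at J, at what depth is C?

3

Path from J to C: J – B – K – C, which has 3 edges.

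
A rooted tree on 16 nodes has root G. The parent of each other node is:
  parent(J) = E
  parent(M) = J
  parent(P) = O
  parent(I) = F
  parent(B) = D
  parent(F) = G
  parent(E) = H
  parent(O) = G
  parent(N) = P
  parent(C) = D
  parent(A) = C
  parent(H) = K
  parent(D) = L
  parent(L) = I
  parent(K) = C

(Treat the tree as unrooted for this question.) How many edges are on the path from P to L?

Walking from P: P – O – G – F – I – L. Length 5.

5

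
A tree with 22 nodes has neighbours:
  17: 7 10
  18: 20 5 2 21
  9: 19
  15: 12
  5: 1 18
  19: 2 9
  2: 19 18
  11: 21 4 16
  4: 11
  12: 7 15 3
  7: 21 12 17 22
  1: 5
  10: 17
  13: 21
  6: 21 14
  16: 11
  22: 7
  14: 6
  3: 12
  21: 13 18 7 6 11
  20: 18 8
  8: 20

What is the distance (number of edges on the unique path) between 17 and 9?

Walking from 17: 17 – 7 – 21 – 18 – 2 – 19 – 9. Length 6.

6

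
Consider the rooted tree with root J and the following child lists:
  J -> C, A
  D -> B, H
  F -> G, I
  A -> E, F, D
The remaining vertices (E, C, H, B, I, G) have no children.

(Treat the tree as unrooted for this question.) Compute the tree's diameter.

Starting from C, a farthest node is I at distance 4.
One longest path: C – J – A – F – I.
So the diameter is 4.

4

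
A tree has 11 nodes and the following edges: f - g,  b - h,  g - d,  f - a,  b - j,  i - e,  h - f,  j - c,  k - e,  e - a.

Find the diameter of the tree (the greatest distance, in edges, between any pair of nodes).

Starting from c, a farthest node is i at distance 7.
One longest path: c-j-b-h-f-a-e-i.
So the diameter is 7.

7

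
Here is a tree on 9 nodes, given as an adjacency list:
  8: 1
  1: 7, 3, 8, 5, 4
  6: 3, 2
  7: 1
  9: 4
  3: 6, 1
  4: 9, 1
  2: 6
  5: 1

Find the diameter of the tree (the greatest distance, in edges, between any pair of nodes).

BFS from 2 reaches 9 last, at distance 5; BFS from 9 confirms no node is farther.
Path: 2–6–3–1–4–9.

5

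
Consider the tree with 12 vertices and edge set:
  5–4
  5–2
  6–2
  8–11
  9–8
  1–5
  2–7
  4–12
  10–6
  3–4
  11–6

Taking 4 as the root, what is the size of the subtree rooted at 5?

Descendants of 5 (including itself): 5, 2, 1, 7, 6, 11, 10, 8, 9. That's 9.

9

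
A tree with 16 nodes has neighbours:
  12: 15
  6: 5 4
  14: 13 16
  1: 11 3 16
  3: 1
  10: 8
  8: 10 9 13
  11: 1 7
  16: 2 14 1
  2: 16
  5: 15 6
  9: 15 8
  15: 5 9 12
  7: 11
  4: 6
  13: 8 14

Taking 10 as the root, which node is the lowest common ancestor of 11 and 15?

Path 11→root: 11 1 16 14 13 8 10; path 15→root: 15 9 8 10.
First common node: 8.

8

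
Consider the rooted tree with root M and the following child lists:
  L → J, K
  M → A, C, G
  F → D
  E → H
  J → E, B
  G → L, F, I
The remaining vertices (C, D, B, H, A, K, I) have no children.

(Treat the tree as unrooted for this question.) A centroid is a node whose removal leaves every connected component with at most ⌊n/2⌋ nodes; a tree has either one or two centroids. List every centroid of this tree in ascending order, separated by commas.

G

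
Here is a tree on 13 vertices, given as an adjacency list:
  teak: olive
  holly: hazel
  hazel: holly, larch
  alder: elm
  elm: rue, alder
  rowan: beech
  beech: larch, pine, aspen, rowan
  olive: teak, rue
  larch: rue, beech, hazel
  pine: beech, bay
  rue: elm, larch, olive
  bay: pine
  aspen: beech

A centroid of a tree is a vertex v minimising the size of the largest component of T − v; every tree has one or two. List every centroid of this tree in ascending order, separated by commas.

Removing larch splits the tree into components of sizes 5, 5, 2; the largest is 5 ≤ ⌊13/2⌋ = 6.
Every other node leaves some component of size > 6, so the centroid is unique.

larch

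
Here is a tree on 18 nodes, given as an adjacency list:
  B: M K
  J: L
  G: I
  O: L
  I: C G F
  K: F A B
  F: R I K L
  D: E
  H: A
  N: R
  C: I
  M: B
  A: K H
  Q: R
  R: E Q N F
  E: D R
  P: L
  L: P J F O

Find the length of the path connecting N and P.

The path is N – R – F – L – P, which has 4 edges.

4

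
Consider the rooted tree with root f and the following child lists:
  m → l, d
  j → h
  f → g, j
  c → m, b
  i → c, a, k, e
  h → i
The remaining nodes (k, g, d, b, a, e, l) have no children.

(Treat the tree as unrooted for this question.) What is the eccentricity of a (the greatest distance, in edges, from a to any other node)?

5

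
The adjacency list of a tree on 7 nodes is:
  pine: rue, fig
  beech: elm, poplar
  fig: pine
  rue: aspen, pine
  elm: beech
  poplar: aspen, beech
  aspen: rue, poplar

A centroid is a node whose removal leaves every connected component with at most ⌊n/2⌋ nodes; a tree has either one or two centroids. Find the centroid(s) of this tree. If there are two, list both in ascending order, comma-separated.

aspen

If aspen is removed the pieces have sizes 3, 3, all ≤ ⌊7/2⌋ = 3.
No neighbour of aspen does as well, so aspen is the unique centroid.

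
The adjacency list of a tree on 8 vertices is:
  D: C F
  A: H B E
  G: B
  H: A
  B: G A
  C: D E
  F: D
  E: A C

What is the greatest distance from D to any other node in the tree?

The node farthest from D is G, via D – C – E – A – B – G — 5 edges.

5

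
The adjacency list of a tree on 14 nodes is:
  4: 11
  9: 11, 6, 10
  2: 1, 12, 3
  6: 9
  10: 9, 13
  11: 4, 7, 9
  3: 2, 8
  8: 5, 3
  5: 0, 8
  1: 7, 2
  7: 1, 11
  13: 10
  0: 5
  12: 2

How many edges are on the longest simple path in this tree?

A longest path is 13–10–9–11–7–1–2–3–8–5–0, with 10 edges.

10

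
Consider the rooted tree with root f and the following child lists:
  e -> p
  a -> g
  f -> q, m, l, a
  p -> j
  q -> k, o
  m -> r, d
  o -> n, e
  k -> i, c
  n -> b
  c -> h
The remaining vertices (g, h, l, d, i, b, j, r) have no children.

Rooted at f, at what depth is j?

5

f – q – o – e – p – j — 5 edges.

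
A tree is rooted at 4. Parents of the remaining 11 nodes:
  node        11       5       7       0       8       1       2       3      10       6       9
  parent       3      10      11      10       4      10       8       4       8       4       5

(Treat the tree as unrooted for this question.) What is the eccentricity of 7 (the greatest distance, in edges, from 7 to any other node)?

7

Distances from 7 peak at 7, attained at 9.
7–11–3–4–8–10–5–9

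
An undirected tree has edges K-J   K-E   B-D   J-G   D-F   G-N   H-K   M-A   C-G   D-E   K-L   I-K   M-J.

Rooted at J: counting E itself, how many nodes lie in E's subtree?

4

Descendants of E (including itself): E, D, F, B. That's 4.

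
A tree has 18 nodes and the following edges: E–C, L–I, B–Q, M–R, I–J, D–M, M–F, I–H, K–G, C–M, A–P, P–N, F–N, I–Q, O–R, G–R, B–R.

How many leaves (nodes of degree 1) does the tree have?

8

The leaves are A, D, E, H, J, K, L, O.
That is 8 leaves.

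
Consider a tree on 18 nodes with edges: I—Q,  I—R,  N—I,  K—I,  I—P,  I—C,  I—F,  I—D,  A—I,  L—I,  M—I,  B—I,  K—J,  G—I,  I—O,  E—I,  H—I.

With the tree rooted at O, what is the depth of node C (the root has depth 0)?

O – I – C — 2 edges.

2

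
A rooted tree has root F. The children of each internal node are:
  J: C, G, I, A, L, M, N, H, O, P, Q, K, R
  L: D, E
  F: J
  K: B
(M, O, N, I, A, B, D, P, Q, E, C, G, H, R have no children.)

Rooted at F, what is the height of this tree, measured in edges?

3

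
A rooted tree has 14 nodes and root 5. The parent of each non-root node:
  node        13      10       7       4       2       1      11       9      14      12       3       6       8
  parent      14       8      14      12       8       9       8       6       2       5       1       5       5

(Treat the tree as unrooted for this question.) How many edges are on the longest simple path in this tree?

Starting from 7, a farthest node is 3 at distance 8.
One longest path: 7-14-2-8-5-6-9-1-3.
So the diameter is 8.

8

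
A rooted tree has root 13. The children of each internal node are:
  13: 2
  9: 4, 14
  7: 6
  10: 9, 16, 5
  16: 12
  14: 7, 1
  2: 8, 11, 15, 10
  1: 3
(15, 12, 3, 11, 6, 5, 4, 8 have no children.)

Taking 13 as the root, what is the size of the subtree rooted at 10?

11

10's subtree: {10, 9, 16, 5, 14, 4, 12, 7, 1, 6, 3}, size 11.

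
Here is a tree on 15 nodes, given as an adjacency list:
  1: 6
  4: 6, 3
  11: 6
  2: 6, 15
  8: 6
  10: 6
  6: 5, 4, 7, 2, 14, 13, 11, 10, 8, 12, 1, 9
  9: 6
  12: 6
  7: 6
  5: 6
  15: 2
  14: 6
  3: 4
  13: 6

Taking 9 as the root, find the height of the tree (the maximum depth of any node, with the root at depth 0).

3

15 sits deepest: 9–6–2–15 — 3 edges from the root.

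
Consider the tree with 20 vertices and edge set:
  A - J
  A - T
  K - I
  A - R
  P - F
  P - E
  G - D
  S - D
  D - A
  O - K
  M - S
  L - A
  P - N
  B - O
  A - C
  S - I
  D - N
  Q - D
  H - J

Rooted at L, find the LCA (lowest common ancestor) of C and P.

Path C→root: C A L; path P→root: P N D A L.
First common node: A.

A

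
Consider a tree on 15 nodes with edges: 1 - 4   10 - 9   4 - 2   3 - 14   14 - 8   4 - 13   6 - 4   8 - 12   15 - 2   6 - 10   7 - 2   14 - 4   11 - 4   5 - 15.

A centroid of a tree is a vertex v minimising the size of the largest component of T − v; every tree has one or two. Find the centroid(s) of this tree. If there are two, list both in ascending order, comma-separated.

4

Delete 4: the remaining components have sizes 4, 4, 3, 1, 1, 1. Max 4 ≤ 7, so 4 is a centroid.
No neighbour of 4 does as well, so 4 is the unique centroid.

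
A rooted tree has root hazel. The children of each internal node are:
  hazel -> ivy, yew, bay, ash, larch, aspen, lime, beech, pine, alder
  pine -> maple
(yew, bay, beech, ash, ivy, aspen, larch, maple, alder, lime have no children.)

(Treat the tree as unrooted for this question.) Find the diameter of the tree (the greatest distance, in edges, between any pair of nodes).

A longest path is maple – pine – hazel – bay, with 3 edges.

3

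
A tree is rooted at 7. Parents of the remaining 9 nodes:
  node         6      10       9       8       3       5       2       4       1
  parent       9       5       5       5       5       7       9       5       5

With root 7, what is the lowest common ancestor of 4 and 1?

5

4's ancestor chain is 4, 5, 7 and 1's is 1, 5, 7; they first meet at 5.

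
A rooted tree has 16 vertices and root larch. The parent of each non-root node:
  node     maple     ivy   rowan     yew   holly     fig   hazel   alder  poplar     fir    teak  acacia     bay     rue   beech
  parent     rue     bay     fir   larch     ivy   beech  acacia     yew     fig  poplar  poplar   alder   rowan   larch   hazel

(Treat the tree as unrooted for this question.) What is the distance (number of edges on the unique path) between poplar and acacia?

The path is poplar – fig – beech – hazel – acacia, which has 4 edges.

4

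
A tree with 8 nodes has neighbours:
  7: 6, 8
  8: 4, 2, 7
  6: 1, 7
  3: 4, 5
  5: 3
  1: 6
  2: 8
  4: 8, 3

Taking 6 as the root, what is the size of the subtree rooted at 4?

3

4's subtree: {4, 3, 5}, size 3.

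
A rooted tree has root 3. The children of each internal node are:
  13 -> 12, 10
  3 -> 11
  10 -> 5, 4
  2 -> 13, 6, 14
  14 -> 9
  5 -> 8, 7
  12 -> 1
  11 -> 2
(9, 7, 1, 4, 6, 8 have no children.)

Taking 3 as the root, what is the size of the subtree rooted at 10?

The subtree rooted at 10 contains: 10, 4, 5, 8, 7 — 5 nodes.

5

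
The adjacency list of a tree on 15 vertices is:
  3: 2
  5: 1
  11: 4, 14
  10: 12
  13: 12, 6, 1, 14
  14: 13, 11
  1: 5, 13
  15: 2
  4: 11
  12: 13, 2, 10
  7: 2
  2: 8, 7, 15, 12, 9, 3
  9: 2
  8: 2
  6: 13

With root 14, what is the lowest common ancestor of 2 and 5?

Ancestors of 2 (toward the root): 2, 12, 13, 14.
Ancestors of 5: 5, 1, 13, 14.
The deepest node appearing in both lists is 13.

13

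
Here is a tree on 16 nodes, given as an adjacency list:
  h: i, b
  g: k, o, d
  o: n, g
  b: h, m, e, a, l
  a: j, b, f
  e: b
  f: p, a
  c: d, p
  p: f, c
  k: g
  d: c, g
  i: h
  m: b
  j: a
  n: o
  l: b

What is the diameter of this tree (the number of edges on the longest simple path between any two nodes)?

10

Starting from n, a farthest node is i at distance 10.
One longest path: n – o – g – d – c – p – f – a – b – h – i.
So the diameter is 10.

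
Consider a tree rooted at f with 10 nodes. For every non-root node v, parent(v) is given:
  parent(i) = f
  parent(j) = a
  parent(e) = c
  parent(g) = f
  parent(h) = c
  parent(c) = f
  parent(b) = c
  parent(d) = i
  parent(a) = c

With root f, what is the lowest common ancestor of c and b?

c

Ancestors of c (toward the root): c, f.
Ancestors of b: b, c, f.
The deepest node appearing in both lists is c.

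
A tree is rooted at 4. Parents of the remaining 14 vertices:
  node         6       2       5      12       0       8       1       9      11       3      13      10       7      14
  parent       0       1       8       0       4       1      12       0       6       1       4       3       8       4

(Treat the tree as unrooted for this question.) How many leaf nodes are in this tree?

8

Degree-1 nodes: 2, 5, 7, 9, 10, 11, 13, 14 — 8 of them.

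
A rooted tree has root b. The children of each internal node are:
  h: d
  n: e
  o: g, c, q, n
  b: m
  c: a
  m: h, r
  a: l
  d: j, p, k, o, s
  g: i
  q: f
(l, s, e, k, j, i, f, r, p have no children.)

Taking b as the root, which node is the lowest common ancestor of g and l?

Path g→root: g o d h m b; path l→root: l a c o d h m b.
First common node: o.

o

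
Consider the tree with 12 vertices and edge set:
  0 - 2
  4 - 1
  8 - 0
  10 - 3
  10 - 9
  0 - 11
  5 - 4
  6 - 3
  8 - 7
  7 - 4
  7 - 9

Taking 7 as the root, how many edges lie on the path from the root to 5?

Climbing from 5 to the root: 5 – 4 – 7. That's 2 steps.

2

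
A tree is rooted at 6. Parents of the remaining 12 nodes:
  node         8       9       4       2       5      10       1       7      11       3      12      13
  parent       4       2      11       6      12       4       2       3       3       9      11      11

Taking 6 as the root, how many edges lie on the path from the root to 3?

3

6 → 2 → 9 → 3 — 3 edges.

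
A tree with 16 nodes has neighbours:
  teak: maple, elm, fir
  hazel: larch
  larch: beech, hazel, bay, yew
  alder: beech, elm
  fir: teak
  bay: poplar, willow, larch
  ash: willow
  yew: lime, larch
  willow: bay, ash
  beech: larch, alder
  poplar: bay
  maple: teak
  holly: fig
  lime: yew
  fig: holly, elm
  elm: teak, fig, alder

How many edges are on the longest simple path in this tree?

8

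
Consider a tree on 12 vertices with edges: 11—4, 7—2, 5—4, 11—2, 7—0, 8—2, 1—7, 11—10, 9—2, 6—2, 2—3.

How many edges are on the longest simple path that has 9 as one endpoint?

4

Distances from 9 peak at 4, attained at 5.
9 – 2 – 11 – 4 – 5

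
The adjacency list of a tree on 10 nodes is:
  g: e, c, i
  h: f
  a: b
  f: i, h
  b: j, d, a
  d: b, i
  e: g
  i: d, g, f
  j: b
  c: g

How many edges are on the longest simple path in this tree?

5

BFS from h reaches a last, at distance 5; BFS from a confirms no node is farther.
Path: h–f–i–d–b–a.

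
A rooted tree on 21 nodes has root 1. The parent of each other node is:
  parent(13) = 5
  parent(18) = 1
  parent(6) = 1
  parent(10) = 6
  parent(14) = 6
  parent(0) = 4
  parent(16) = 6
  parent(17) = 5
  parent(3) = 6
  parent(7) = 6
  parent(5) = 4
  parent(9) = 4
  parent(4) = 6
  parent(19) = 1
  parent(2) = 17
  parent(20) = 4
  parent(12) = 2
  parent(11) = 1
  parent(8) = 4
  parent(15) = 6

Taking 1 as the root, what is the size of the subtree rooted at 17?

The subtree rooted at 17 contains: 17, 2, 12 — 3 nodes.

3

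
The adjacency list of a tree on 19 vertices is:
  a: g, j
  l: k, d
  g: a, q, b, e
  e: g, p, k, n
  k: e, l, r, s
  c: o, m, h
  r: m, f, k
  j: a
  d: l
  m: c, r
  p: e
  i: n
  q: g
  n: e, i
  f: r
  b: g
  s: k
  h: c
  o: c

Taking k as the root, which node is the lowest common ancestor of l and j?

l's ancestor chain is l, k and j's is j, a, g, e, k; they first meet at k.

k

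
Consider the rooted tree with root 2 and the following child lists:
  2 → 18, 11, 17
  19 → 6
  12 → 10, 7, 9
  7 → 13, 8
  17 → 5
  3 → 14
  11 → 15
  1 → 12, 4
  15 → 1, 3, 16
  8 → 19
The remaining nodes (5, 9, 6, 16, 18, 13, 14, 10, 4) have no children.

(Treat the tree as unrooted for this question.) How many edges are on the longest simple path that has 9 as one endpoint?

The node farthest from 9 is 5, via 9-12-1-15-11-2-17-5 — 7 edges.

7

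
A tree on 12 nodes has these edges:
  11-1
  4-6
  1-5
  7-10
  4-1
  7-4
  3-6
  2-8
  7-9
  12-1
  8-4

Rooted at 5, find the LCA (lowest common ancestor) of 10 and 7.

Ancestors of 10 (toward the root): 10, 7, 4, 1, 5.
Ancestors of 7: 7, 4, 1, 5.
The deepest node appearing in both lists is 7.

7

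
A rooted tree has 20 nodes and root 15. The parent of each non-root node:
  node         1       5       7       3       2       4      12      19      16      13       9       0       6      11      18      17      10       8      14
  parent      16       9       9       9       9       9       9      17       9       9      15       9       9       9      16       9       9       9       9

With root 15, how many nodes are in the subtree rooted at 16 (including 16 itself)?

3

16's subtree: {16, 1, 18}, size 3.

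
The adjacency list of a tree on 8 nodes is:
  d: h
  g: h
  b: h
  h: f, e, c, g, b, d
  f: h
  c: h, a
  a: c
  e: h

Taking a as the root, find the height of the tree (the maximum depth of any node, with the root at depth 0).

A deepest node is d, reached by a–c–h–d.
That path has 3 edges, so the height is 3.

3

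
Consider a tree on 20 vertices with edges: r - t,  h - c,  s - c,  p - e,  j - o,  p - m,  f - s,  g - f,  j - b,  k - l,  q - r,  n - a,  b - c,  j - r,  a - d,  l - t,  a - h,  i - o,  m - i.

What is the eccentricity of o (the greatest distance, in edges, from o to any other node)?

Distances from o peak at 6, attained at d (n, g also at distance 6).
o-j-b-c-h-a-d

6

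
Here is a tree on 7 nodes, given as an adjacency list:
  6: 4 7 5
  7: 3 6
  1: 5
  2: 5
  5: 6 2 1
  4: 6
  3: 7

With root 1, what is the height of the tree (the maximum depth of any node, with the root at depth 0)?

4

A deepest node is 3, reached by 1–5–6–7–3.
That path has 4 edges, so the height is 4.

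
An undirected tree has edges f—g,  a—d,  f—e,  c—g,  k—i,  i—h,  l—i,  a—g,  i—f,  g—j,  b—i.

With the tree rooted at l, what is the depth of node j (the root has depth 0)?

4

Climbing from j to the root: j–g–f–i–l. That's 4 steps.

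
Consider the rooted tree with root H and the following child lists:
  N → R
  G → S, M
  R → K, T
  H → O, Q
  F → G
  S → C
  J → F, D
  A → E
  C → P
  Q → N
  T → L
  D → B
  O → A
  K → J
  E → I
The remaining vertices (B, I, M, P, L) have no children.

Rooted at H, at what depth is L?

Climbing from L to the root: L → T → R → N → Q → H. That's 5 steps.

5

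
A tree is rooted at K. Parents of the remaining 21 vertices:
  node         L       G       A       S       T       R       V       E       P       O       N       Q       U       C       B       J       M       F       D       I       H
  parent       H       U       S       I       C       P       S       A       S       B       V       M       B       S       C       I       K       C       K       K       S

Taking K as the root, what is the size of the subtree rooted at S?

Descendants of S (including itself): S, V, C, H, A, P, N, B, T, F, L, E, R, U, O, G. That's 16.

16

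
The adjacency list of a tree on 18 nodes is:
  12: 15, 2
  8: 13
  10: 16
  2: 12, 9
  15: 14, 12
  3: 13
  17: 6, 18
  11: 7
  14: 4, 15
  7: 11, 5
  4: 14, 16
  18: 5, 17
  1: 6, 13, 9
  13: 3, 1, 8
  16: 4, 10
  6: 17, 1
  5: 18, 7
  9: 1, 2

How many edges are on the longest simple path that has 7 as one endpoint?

13

Distances from 7 peak at 13, attained at 10.
7 – 5 – 18 – 17 – 6 – 1 – 9 – 2 – 12 – 15 – 14 – 4 – 16 – 10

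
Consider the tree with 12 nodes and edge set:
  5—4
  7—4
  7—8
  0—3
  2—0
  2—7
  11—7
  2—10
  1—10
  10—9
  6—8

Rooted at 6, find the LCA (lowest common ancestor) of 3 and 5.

7

Path 3→root: 3 0 2 7 8 6; path 5→root: 5 4 7 8 6.
First common node: 7.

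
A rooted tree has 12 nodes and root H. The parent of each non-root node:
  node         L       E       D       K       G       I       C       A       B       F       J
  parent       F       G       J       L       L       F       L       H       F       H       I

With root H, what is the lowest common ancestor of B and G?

F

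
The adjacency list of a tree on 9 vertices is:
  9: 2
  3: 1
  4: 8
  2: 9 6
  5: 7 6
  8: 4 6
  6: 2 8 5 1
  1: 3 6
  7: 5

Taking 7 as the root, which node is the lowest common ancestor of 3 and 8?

Ancestors of 3 (toward the root): 3, 1, 6, 5, 7.
Ancestors of 8: 8, 6, 5, 7.
The deepest node appearing in both lists is 6.

6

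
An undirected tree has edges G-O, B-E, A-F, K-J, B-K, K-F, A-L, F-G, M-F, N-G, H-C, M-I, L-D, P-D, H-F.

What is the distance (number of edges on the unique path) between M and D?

4

Walking from M: M–F–A–L–D. Length 4.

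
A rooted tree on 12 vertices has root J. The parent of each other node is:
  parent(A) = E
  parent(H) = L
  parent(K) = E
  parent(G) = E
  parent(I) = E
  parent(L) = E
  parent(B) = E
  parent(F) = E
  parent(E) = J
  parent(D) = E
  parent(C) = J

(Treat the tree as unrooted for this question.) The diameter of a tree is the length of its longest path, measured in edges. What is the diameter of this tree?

Starting from H, a farthest node is C at distance 4.
One longest path: H – L – E – J – C.
So the diameter is 4.

4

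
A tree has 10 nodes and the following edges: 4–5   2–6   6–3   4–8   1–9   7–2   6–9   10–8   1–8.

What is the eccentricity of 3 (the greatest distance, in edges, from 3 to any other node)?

6

The node farthest from 3 is 5, via 3-6-9-1-8-4-5 — 6 edges.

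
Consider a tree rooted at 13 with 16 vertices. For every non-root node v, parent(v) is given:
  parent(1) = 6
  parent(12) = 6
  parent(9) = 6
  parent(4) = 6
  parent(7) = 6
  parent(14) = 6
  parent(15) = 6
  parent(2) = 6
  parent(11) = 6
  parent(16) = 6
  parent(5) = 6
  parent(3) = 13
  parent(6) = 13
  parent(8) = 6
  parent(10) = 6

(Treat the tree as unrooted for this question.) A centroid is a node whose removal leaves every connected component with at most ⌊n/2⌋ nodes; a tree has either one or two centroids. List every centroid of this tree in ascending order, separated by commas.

6

Removing 6 splits the tree into components of sizes 2, 1, 1, 1, 1, 1, 1, 1, 1, 1, 1, 1, 1, 1; the largest is 2 ≤ ⌊16/2⌋ = 8.
Every other node leaves some component of size > 8, so the centroid is unique.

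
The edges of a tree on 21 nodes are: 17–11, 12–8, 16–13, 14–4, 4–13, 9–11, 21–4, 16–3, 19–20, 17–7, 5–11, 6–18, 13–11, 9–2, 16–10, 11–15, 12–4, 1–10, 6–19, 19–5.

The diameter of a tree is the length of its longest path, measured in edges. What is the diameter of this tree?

BFS from 8 reaches 18 last, at distance 8; BFS from 18 confirms no node is farther.
Path: 8 – 12 – 4 – 13 – 11 – 5 – 19 – 6 – 18.

8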